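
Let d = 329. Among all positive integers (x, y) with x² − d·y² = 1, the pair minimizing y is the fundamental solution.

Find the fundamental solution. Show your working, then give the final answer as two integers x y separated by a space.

[18; 7,4,2,1,1,4,1,1,2,4,7,36] for √329; ℓ=12 ⇒ convergent index 11
k=0  a_k=18  p_k/q_k = 18/1
…
k=3  a_k=2  p_k/q_k = 1179/65
k=4  a_k=1  p_k/q_k = 1705/94
…
k=6  a_k=4  p_k/q_k = 13241/730
…
k=10  a_k=4  p_k/q_k = 328794/18127
k=11  a_k=7  p_k/q_k = 2376415/131016
fundamental: x₁=2376415, y₁=131016  (since 5647348252225 − 329·17165192256 = 1)

2376415 131016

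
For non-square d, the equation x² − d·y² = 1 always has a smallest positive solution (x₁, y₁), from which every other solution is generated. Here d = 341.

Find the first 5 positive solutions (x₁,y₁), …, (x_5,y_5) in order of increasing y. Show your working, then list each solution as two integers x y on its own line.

√341 → a₀=18, period (2,6,1,8,2,…,6,2,36); ℓ=14 even so k=13
k=0  a_k=18  p_k/q_k = 18/1
k=1  a_k=2  p_k/q_k = 37/2
k=2  a_k=6  p_k/q_k = 240/13
…
k=4  a_k=8  p_k/q_k = 2456/133
k=5  a_k=2  p_k/q_k = 5189/281
k=6  a_k=1  p_k/q_k = 7645/414
k=7  a_k=2  p_k/q_k = 20479/1109
…
k=12  a_k=6  p_k/q_k = 4953942/268271
k=13  a_k=2  p_k/q_k = 10626551/575460
fundamental: x₁=10626551, y₁=575460  (since 112923586155601 − 341·331154211600 = 1)
n=2: (10626551,575460)∘(10626551,575460) = (10626551·10626551+341·575460·575460, 10626551·575460+575460·10626551) = (225847172311201,12230310076920)
n=3: (225847172311201,12230310076920)∘(10626551,575460) = (10626551·225847172311201+341·575460·12230310076920, 10626551·12230310076920+575460·225847172311201) = (4799952989541519968951,259932027556408030380)
n=4: (4799952989541519968951,259932027556408030380)∘(10626551,575460) = (10626551·4799952989541519968951+341·575460·259932027556408030380, 10626551·259932027556408030380+575460·4799952989541519968951) = (102013890481930631287980124801,5524361894723138392975161840)
n=5: (102013890481930631287980124801,5524361894723138392975161840)∘(10626551,575460) = (10626551·102013890481930631287980124801+341·575460·5524361894723138392975161840, 10626551·5524361894723138392975161840+575460·102013890481930631287980124801) = (2168111619829296063734843424848413751,117409826833463862093989641643997300)

10626551 575460
225847172311201 12230310076920
4799952989541519968951 259932027556408030380
102013890481930631287980124801 5524361894723138392975161840
2168111619829296063734843424848413751 117409826833463862093989641643997300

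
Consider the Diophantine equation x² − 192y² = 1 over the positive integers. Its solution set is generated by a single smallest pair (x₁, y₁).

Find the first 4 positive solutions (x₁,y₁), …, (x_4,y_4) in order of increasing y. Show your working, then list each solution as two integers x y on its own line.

97 7
18817 1358
3650401 263445
708158977 51106972

√192 → a₀=13, period (1,5,1,26); ℓ=4 even so k=3
step 0: (13, 1)  from 13·(1,0) + (0,1)
…
step 2: (83, 6)  from 5·(14,1) + (13,1)
step 3: (97, 7)  from 1·(83,6) + (14,1)
fundamental: x₁=97, y₁=7  (since 9409 − 192·49 = 1)
(x_2, y_2) = (97·97 + 192·7·7, 97·7 + 7·97) = (18817, 1358)
(x_3, y_3) = (97·18817 + 192·7·1358, 97·1358 + 7·18817) = (3650401, 263445)
(x_4, y_4) = (97·3650401 + 192·7·263445, 97·263445 + 7·3650401) = (708158977, 51106972)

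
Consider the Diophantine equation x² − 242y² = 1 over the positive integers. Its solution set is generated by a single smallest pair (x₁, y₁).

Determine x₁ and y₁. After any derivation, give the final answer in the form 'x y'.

√242 → a₀=15, period (1,1,3,1,14,1,3,1,1,30); ℓ=10 even so k=9
a_0=15:  p_0=15·1+0=15,  q_0=15·0+1=1
a_1=1:  p_1=1·15+1=16,  q_1=1·1+0=1
a_2=1:  p_2=1·16+15=31,  q_2=1·1+1=2
a_3=3:  p_3=3·31+16=109,  q_3=3·2+1=7
a_4=1:  p_4=1·109+31=140,  q_4=1·7+2=9
a_5=14:  p_5=14·140+109=2069,  q_5=14·9+7=133
a_6=1:  p_6=1·2069+140=2209,  q_6=1·133+9=142
a_7=3:  p_7=3·2209+2069=8696,  q_7=3·142+133=559
a_8=1:  p_8=1·8696+2209=10905,  q_8=1·559+142=701
a_9=1:  p_9=1·10905+8696=19601,  q_9=1·701+559=1260
→ (19601, 1260).  Check: 19601²=384199201, 242·1260²=384199200, difference 1.

19601 1260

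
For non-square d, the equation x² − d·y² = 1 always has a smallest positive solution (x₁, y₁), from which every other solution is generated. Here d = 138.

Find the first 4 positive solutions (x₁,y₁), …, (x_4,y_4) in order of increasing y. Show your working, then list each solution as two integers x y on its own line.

[11; 1,2,1,22] for √138; ℓ=4 ⇒ convergent index 3
step 0: (11, 1)  from 11·(1,0) + (0,1)
step 1: (12, 1)  from 1·(11,1) + (1,0)
step 2: (35, 3)  from 2·(12,1) + (11,1)
step 3: (47, 4)  from 1·(35,3) + (12,1)
fundamental: x₁=47, y₁=4  (since 2209 − 138·16 = 1)
k=2:  x_2 = 47·47+138·4·4 = 4417,  y_2 = 47·4+4·47 = 376
k=3:  x_3 = 47·4417+138·4·376 = 415151,  y_3 = 47·376+4·4417 = 35340
k=4:  x_4 = 47·415151+138·4·35340 = 39019777,  y_4 = 47·35340+4·415151 = 3321584

47 4
4417 376
415151 35340
39019777 3321584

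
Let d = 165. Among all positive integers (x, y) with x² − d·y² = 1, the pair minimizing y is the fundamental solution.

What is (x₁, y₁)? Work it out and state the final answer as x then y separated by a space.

1079 84

√165 = [12; 1,5,2,5,1,24, …], period ℓ=6 (even) → k=5
a_0=12:  p_0=12·1+0=12,  q_0=12·0+1=1
a_1=1:  p_1=1·12+1=13,  q_1=1·1+0=1
…
a_3=2:  p_3=2·77+13=167,  q_3=2·6+1=13
a_4=5:  p_4=5·167+77=912,  q_4=5·13+6=71
a_5=1:  p_5=1·912+167=1079,  q_5=1·71+13=84
(x₁, y₁) = (1079, 84);  1079² − 165·84² = 1 ✓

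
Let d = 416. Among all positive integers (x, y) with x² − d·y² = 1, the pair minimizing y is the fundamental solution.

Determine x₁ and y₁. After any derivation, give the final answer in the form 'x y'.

√416 → a₀=20, period (2,1,1,9,1,1,2,40); ℓ=8 even so k=7
a_0=20:  p_0=20·1+0=20,  q_0=20·0+1=1
a_1=2:  p_1=2·20+1=41,  q_1=2·1+0=2
a_2=1:  p_2=1·41+20=61,  q_2=1·2+1=3
…
a_6=1:  p_6=1·1081+979=2060,  q_6=1·53+48=101
a_7=2:  p_7=2·2060+1081=5201,  q_7=2·101+53=255
fundamental: x₁=5201, y₁=255  (since 27050401 − 416·65025 = 1)

5201 255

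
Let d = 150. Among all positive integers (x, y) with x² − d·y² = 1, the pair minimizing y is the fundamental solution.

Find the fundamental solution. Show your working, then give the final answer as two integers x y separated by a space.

49 4

√150 = [12; 4,24, …], period ℓ=2 (even) → k=1
a_0=12:  p_0=12·1+0=12,  q_0=12·0+1=1
a_1=4:  p_1=4·12+1=49,  q_1=4·1+0=4
(x₁, y₁) = (49, 4);  49² − 150·4² = 1 ✓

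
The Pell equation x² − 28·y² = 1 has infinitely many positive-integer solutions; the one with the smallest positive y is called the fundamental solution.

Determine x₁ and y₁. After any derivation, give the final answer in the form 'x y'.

127 24

[5; 3,2,3,10] for √28; ℓ=4 ⇒ convergent index 3
k=0  a_k=5  p_k/q_k = 5/1
k=1  a_k=3  p_k/q_k = 16/3
k=2  a_k=2  p_k/q_k = 37/7
k=3  a_k=3  p_k/q_k = 127/24
(x₁, y₁) = (127, 24);  127² − 28·24² = 1 ✓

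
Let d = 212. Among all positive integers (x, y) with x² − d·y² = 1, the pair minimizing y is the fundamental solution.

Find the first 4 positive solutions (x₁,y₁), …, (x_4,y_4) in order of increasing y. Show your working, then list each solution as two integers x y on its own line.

√212 = [14; 1,1,3,1,1,…,1,1,28, …], period ℓ=14 (even) → k=13
i=0: a=14 ⇒ p=14, q=1
i=1: a=1 ⇒ p=15, q=1
…
i=3: a=3 ⇒ p=102, q=7
…
i=5: a=1 ⇒ p=233, q=16
i=6: a=1 ⇒ p=364, q=25
i=7: a=6 ⇒ p=2417, q=166
…
i=9: a=1 ⇒ p=5198, q=357
…
i=11: a=3 ⇒ p=29135, q=2001
i=12: a=1 ⇒ p=37114, q=2549
i=13: a=1 ⇒ p=66249, q=4550
fundamental: x₁=66249, y₁=4550  (since 4388930001 − 212·20702500 = 1)
k=2:  x_2 = 66249·66249+212·4550·4550 = 8777860001,  y_2 = 66249·4550+4550·66249 = 602865900
k=3:  x_3 = 66249·8777860001+212·4550·602865900 = 1163048894346249,  y_3 = 66249·602865900+4550·8777860001 = 79878526013650
k=4:  x_4 = 66249·1163048894346249+212·4550·79878526013650 = 154101652394311440001,  y_4 = 66249·79878526013650+4550·1163048894346249 = 10583744939153731800

66249 4550
8777860001 602865900
1163048894346249 79878526013650
154101652394311440001 10583744939153731800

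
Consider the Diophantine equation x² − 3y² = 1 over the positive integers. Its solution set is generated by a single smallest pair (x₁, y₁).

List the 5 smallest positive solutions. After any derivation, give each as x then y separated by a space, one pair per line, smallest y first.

2 1
7 4
26 15
97 56
362 209

√3 → a₀=1, period (1,2); ℓ=2 even so k=1
k=0  a_k=1  p_k/q_k = 1/1
k=1  a_k=1  p_k/q_k = 2/1
(x₁, y₁) = (2, 1);  2² − 3·1² = 1 ✓
k=2:  x_2 = 2·2+3·1·1 = 7,  y_2 = 2·1+1·2 = 4
k=3:  x_3 = 2·7+3·1·4 = 26,  y_3 = 2·4+1·7 = 15
k=4:  x_4 = 2·26+3·1·15 = 97,  y_4 = 2·15+1·26 = 56
k=5:  x_5 = 2·97+3·1·56 = 362,  y_5 = 2·56+1·97 = 209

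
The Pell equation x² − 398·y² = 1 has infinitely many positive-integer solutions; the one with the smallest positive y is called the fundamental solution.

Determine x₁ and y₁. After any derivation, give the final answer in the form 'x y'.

√398 → a₀=19, period (1,18,1,38); ℓ=4 even so k=3
i=0: a=19 ⇒ p=19, q=1
…
i=2: a=18 ⇒ p=379, q=19
i=3: a=1 ⇒ p=399, q=20
fundamental: x₁=399, y₁=20  (since 159201 − 398·400 = 1)

399 20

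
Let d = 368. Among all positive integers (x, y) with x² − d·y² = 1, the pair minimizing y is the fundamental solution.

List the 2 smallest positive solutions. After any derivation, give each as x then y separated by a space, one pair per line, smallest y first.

1151 60
2649601 138120

[19; 5,2,5,38] for √368; ℓ=4 ⇒ convergent index 3
k=0  a_k=19  p_k/q_k = 19/1
k=1  a_k=5  p_k/q_k = 96/5
k=2  a_k=2  p_k/q_k = 211/11
k=3  a_k=5  p_k/q_k = 1151/60
fundamental: x₁=1151, y₁=60  (since 1324801 − 368·3600 = 1)
(x_2, y_2) = (1151·1151 + 368·60·60, 1151·60 + 60·1151) = (2649601, 138120)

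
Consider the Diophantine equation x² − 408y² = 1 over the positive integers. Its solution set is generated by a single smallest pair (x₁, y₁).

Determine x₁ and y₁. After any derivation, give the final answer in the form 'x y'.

√408 = [20; 5,40, …], period ℓ=2 (even) → k=1
a_0=20:  p_0=20·1+0=20,  q_0=20·0+1=1
a_1=5:  p_1=5·20+1=101,  q_1=5·1+0=5
(x₁, y₁) = (101, 5);  101² − 408·5² = 1 ✓

101 5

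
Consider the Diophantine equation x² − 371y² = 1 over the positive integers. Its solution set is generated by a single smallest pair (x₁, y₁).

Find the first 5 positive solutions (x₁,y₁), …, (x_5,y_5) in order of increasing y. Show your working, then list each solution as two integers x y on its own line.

d=371: √d = [19; 3,1,4,1,3,38] (ℓ=6, even), read p_5/q_5
a_0=19:  p_0=19·1+0=19,  q_0=19·0+1=1
a_1=3:  p_1=3·19+1=58,  q_1=3·1+0=3
a_2=1:  p_2=1·58+19=77,  q_2=1·3+1=4
a_3=4:  p_3=4·77+58=366,  q_3=4·4+3=19
a_4=1:  p_4=1·366+77=443,  q_4=1·19+4=23
a_5=3:  p_5=3·443+366=1695,  q_5=3·23+19=88
fundamental: x₁=1695, y₁=88  (since 2873025 − 371·7744 = 1)
k=2:  x_2 = 1695·1695+371·88·88 = 5746049,  y_2 = 1695·88+88·1695 = 298320
k=3:  x_3 = 1695·5746049+371·88·298320 = 19479104415,  y_3 = 1695·298320+88·5746049 = 1011304712
k=4:  x_4 = 1695·19479104415+371·88·1011304712 = 66034158220801,  y_4 = 1695·1011304712+88·19479104415 = 3428322675360
k=5:  x_5 = 1695·66034158220801+371·88·3428322675360 = 223855776889410975,  y_5 = 1695·3428322675360+88·66034158220801 = 11622012858165688

1695 88
5746049 298320
19479104415 1011304712
66034158220801 3428322675360
223855776889410975 11622012858165688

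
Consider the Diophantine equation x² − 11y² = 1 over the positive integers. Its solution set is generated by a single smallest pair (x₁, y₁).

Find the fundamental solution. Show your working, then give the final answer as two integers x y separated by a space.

[3; 3,6] for √11; ℓ=2 ⇒ convergent index 1
i=0: a=3 ⇒ p=3, q=1
i=1: a=3 ⇒ p=10, q=3
(x₁, y₁) = (10, 3);  10² − 11·3² = 1 ✓

10 3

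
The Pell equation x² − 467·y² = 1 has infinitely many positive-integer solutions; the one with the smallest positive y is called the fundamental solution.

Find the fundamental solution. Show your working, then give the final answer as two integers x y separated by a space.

1625626 75225

d=467: √d = [21; 1,1,1,1,3,…,1,1,42] (ℓ=14, even), read p_13/q_13
a_0=21:  p_0=21·1+0=21,  q_0=21·0+1=1
a_1=1:  p_1=1·21+1=22,  q_1=1·1+0=1
…
a_3=1:  p_3=1·43+22=65,  q_3=1·2+1=3
…
a_6=3:  p_6=3·389+108=1275,  q_6=3·18+5=59
…
a_12=1:  p_12=1·633697+358232=991929,  q_12=1·29324+16577=45901
a_13=1:  p_13=1·991929+633697=1625626,  q_13=1·45901+29324=75225
fundamental: x₁=1625626, y₁=75225  (since 2642659891876 − 467·5658800625 = 1)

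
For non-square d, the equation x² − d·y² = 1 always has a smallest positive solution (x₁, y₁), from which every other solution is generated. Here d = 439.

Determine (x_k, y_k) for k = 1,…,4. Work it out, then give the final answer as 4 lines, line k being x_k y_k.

√439 = [20; 1,19,1,40, …], period ℓ=4 (even) → k=3
k=0  a_k=20  p_k/q_k = 20/1
…
k=2  a_k=19  p_k/q_k = 419/20
k=3  a_k=1  p_k/q_k = 440/21
fundamental: x₁=440, y₁=21  (since 193600 − 439·441 = 1)
(x_2, y_2) = (440·440 + 439·21·21, 440·21 + 21·440) = (387199, 18480)
(x_3, y_3) = (440·387199 + 439·21·18480, 440·18480 + 21·387199) = (340734680, 16262379)
(x_4, y_4) = (440·340734680 + 439·21·16262379, 440·16262379 + 21·340734680) = (299846131201, 14310875040)

440 21
387199 18480
340734680 16262379
299846131201 14310875040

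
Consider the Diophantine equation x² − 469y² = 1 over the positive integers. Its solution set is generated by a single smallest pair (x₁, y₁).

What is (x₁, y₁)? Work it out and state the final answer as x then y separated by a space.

137215 6336

√469 = [21; 1,1,1,10,6,10,1,1,1,42, …], period ℓ=10 (even) → k=9
i=0: a=21 ⇒ p=21, q=1
…
i=7: a=1 ⇒ p=47146, q=2177
i=8: a=1 ⇒ p=90069, q=4159
i=9: a=1 ⇒ p=137215, q=6336
→ (137215, 6336).  Check: 137215²=18827956225, 469·6336²=18827956224, difference 1.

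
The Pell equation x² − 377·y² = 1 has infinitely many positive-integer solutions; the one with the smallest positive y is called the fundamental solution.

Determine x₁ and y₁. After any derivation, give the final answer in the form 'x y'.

233 12

d=377: √d = [19; 2,2,2,38] (ℓ=4, even), read p_3/q_3
i=0: a=19 ⇒ p=19, q=1
i=1: a=2 ⇒ p=39, q=2
i=2: a=2 ⇒ p=97, q=5
i=3: a=2 ⇒ p=233, q=12
(x₁, y₁) = (233, 12);  233² − 377·12² = 1 ✓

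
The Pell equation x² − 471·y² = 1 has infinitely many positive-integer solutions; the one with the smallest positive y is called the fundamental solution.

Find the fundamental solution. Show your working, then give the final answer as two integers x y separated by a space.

7838695 361188

d=471: √d = [21; 1,2,2,1,3,…,2,1,42] (ℓ=14, even), read p_13/q_13
i=0: a=21 ⇒ p=21, q=1
i=1: a=1 ⇒ p=22, q=1
i=2: a=2 ⇒ p=65, q=3
…
i=4: a=1 ⇒ p=217, q=10
…
i=6: a=4 ⇒ p=3429, q=158
i=7: a=14 ⇒ p=48809, q=2249
…
i=9: a=3 ⇒ p=644804, q=29711
i=10: a=1 ⇒ p=843469, q=38865
…
i=12: a=2 ⇒ p=5506953, q=253747
i=13: a=1 ⇒ p=7838695, q=361188
fundamental: x₁=7838695, y₁=361188  (since 61445139303025 − 471·130456771344 = 1)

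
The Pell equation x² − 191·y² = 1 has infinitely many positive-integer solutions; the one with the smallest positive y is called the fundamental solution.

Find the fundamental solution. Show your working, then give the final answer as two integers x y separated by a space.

√191 → a₀=13, period (1,4,1,1,3,…,4,1,26); ℓ=16 even so k=15
k=0  a_k=13  p_k/q_k = 13/1
…
k=2  a_k=4  p_k/q_k = 69/5
…
k=4  a_k=1  p_k/q_k = 152/11
…
k=6  a_k=2  p_k/q_k = 1230/89
k=7  a_k=2  p_k/q_k = 2999/217
…
k=9  a_k=2  p_k/q_k = 83433/6037
k=10  a_k=2  p_k/q_k = 207083/14984
…
k=12  a_k=1  p_k/q_k = 911765/65973
…
k=14  a_k=4  p_k/q_k = 7377553/533821
k=15  a_k=1  p_k/q_k = 8994000/650783
(x₁, y₁) = (8994000, 650783);  8994000² − 191·650783² = 1 ✓

8994000 650783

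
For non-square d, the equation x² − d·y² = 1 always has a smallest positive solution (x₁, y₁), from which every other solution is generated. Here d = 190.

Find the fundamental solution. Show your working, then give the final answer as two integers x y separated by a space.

52021 3774

√190 → a₀=13, period (1,3,1,1,1,…,3,1,26); ℓ=14 even so k=13
k=0  a_k=13  p_k/q_k = 13/1
k=1  a_k=1  p_k/q_k = 14/1
…
k=3  a_k=1  p_k/q_k = 69/5
k=4  a_k=1  p_k/q_k = 124/9
…
k=6  a_k=2  p_k/q_k = 510/37
…
k=8  a_k=2  p_k/q_k = 2936/213
…
k=10  a_k=1  p_k/q_k = 7085/514
k=11  a_k=1  p_k/q_k = 11234/815
k=12  a_k=3  p_k/q_k = 40787/2959
k=13  a_k=1  p_k/q_k = 52021/3774
→ (52021, 3774).  Check: 52021²=2706184441, 190·3774²=2706184440, difference 1.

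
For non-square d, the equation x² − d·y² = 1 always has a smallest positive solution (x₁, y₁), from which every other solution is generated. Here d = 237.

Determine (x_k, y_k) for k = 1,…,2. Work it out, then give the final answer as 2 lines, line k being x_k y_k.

228151 14820
104105757601 6762395640

[15; 2,1,1,7,10,7,1,1,2,30] for √237; ℓ=10 ⇒ convergent index 9
i=0: a=15 ⇒ p=15, q=1
…
i=2: a=1 ⇒ p=46, q=3
i=3: a=1 ⇒ p=77, q=5
i=4: a=7 ⇒ p=585, q=38
i=5: a=10 ⇒ p=5927, q=385
i=6: a=7 ⇒ p=42074, q=2733
…
i=8: a=1 ⇒ p=90075, q=5851
i=9: a=2 ⇒ p=228151, q=14820
(x₁, y₁) = (228151, 14820);  228151² − 237·14820² = 1 ✓
n=2: (228151,14820)∘(228151,14820) = (228151·228151+237·14820·14820, 228151·14820+14820·228151) = (104105757601,6762395640)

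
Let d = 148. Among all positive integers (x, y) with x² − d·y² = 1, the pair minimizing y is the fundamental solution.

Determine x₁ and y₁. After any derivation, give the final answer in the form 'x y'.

[12; 6,24] for √148; ℓ=2 ⇒ convergent index 1
k=0  a_k=12  p_k/q_k = 12/1
k=1  a_k=6  p_k/q_k = 73/6
fundamental: x₁=73, y₁=6  (since 5329 − 148·36 = 1)

73 6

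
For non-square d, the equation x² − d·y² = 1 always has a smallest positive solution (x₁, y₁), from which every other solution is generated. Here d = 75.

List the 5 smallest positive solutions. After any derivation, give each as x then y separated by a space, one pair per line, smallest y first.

26 3
1351 156
70226 8109
3650401 421512
189750626 21910515

√75 = [8; 1,1,1,16, …], period ℓ=4 (even) → k=3
k=0  a_k=8  p_k/q_k = 8/1
…
k=2  a_k=1  p_k/q_k = 17/2
k=3  a_k=1  p_k/q_k = 26/3
fundamental: x₁=26, y₁=3  (since 676 − 75·9 = 1)
(26+3√75)^2 = 1351 + 156√75
(26+3√75)^3 = 70226 + 8109√75
(26+3√75)^4 = 3650401 + 421512√75
(26+3√75)^5 = 189750626 + 21910515√75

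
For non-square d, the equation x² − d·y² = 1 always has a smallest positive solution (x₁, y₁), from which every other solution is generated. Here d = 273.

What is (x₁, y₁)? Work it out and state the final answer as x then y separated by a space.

√273 = [16; 1,1,10,1,1,32, …], period ℓ=6 (even) → k=5
i=0: a=16 ⇒ p=16, q=1
…
i=2: a=1 ⇒ p=33, q=2
…
i=4: a=1 ⇒ p=380, q=23
i=5: a=1 ⇒ p=727, q=44
fundamental: x₁=727, y₁=44  (since 528529 − 273·1936 = 1)

727 44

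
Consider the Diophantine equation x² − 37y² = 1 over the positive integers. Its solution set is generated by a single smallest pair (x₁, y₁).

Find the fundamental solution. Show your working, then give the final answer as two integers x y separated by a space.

d=37: √d = [6; 12] (ℓ=1, odd), read p_1/q_1
a_0=6:  p_0=6·1+0=6,  q_0=6·0+1=1
a_1=12:  p_1=12·6+1=73,  q_1=12·1+0=12
(x₁, y₁) = (73, 12);  73² − 37·12² = 1 ✓

73 12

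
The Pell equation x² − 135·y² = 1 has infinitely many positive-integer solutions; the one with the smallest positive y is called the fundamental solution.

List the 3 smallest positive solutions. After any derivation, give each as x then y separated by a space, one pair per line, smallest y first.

244 21
119071 10248
58106404 5001003

d=135: √d = [11; 1,1,1,1,1,1,1,22] (ℓ=8, even), read p_7/q_7
a_0=11:  p_0=11·1+0=11,  q_0=11·0+1=1
…
a_3=1:  p_3=1·23+12=35,  q_3=1·2+1=3
a_4=1:  p_4=1·35+23=58,  q_4=1·3+2=5
…
a_6=1:  p_6=1·93+58=151,  q_6=1·8+5=13
a_7=1:  p_7=1·151+93=244,  q_7=1·13+8=21
→ (244, 21).  Check: 244²=59536, 135·21²=59535, difference 1.
n=2: (244,21)∘(244,21) = (244·244+135·21·21, 244·21+21·244) = (119071,10248)
n=3: (119071,10248)∘(244,21) = (244·119071+135·21·10248, 244·10248+21·119071) = (58106404,5001003)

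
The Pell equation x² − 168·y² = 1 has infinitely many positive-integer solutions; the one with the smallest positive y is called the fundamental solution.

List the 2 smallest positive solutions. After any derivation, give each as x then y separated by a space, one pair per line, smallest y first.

√168 → a₀=12, period (1,24); ℓ=2 even so k=1
k=0  a_k=12  p_k/q_k = 12/1
k=1  a_k=1  p_k/q_k = 13/1
fundamental: x₁=13, y₁=1  (since 169 − 168·1 = 1)
(13+1√168)^2 = 337 + 26√168

13 1
337 26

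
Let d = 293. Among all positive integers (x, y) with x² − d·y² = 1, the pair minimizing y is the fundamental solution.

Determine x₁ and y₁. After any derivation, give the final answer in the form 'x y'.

12320649 719780

√293 = [17; 8,1,1,8,34, …], period ℓ=5 (odd) → k=9
k=0  a_k=17  p_k/q_k = 17/1
k=1  a_k=8  p_k/q_k = 137/8
k=2  a_k=1  p_k/q_k = 154/9
…
k=8  a_k=1  p_k/q_k = 1444507/84389
k=9  a_k=8  p_k/q_k = 12320649/719780
→ (12320649, 719780).  Check: 12320649²=151798391781201, 293·719780²=151798391781200, difference 1.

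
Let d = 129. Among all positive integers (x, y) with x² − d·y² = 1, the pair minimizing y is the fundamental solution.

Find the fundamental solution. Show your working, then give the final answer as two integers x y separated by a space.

d=129: √d = [11; 2,1,3,1,6,1,3,1,2,22] (ℓ=10, even), read p_9/q_9
i=0: a=11 ⇒ p=11, q=1
i=1: a=2 ⇒ p=23, q=2
i=2: a=1 ⇒ p=34, q=3
…
i=4: a=1 ⇒ p=159, q=14
…
i=8: a=1 ⇒ p=6031, q=531
i=9: a=2 ⇒ p=16855, q=1484
fundamental: x₁=16855, y₁=1484  (since 284091025 − 129·2202256 = 1)

16855 1484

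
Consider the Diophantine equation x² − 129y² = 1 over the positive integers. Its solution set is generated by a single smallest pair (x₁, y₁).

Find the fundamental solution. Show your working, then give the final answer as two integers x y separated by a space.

√129 → a₀=11, period (2,1,3,1,6,1,3,1,2,22); ℓ=10 even so k=9
a_0=11:  p_0=11·1+0=11,  q_0=11·0+1=1
…
a_3=3:  p_3=3·34+23=125,  q_3=3·3+2=11
…
a_5=6:  p_5=6·159+125=1079,  q_5=6·14+11=95
…
a_7=3:  p_7=3·1238+1079=4793,  q_7=3·109+95=422
a_8=1:  p_8=1·4793+1238=6031,  q_8=1·422+109=531
a_9=2:  p_9=2·6031+4793=16855,  q_9=2·531+422=1484
fundamental: x₁=16855, y₁=1484  (since 284091025 − 129·2202256 = 1)

16855 1484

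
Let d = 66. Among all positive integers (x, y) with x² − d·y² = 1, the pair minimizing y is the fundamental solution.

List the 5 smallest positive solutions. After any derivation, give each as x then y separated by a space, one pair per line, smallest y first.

d=66: √d = [8; 8,16] (ℓ=2, even), read p_1/q_1
i=0: a=8 ⇒ p=8, q=1
i=1: a=8 ⇒ p=65, q=8
fundamental: x₁=65, y₁=8  (since 4225 − 66·64 = 1)
k=2:  x_2 = 65·65+66·8·8 = 8449,  y_2 = 65·8+8·65 = 1040
k=3:  x_3 = 65·8449+66·8·1040 = 1098305,  y_3 = 65·1040+8·8449 = 135192
k=4:  x_4 = 65·1098305+66·8·135192 = 142771201,  y_4 = 65·135192+8·1098305 = 17573920
k=5:  x_5 = 65·142771201+66·8·17573920 = 18559157825,  y_5 = 65·17573920+8·142771201 = 2284474408

65 8
8449 1040
1098305 135192
142771201 17573920
18559157825 2284474408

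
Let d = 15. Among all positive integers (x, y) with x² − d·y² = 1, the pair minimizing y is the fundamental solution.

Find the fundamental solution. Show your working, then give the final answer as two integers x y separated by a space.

d=15: √d = [3; 1,6] (ℓ=2, even), read p_1/q_1
i=0: a=3 ⇒ p=3, q=1
i=1: a=1 ⇒ p=4, q=1
→ (4, 1).  Check: 4²=16, 15·1²=15, difference 1.

4 1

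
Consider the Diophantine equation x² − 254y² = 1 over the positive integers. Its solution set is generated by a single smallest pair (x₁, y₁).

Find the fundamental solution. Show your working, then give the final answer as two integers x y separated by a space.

d=254: √d = [15; 1,14,1,30] (ℓ=4, even), read p_3/q_3
a_0=15:  p_0=15·1+0=15,  q_0=15·0+1=1
a_1=1:  p_1=1·15+1=16,  q_1=1·1+0=1
a_2=14:  p_2=14·16+15=239,  q_2=14·1+1=15
a_3=1:  p_3=1·239+16=255,  q_3=1·15+1=16
fundamental: x₁=255, y₁=16  (since 65025 − 254·256 = 1)

255 16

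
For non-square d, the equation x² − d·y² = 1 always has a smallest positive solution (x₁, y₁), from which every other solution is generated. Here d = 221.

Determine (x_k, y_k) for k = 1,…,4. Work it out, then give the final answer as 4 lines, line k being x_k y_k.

1665 112
5544449 372960
18463013505 1241956688
61481829427201 4135715398080

√221 → a₀=14, period (1,6,2,6,1,28); ℓ=6 even so k=5
step 0: (14, 1)  from 14·(1,0) + (0,1)
step 1: (15, 1)  from 1·(14,1) + (1,0)
step 2: (104, 7)  from 6·(15,1) + (14,1)
step 3: (223, 15)  from 2·(104,7) + (15,1)
step 4: (1442, 97)  from 6·(223,15) + (104,7)
step 5: (1665, 112)  from 1·(1442,97) + (223,15)
(x₁, y₁) = (1665, 112);  1665² − 221·112² = 1 ✓
n=2: (1665,112)∘(1665,112) = (1665·1665+221·112·112, 1665·112+112·1665) = (5544449,372960)
n=3: (5544449,372960)∘(1665,112) = (1665·5544449+221·112·372960, 1665·372960+112·5544449) = (18463013505,1241956688)
n=4: (18463013505,1241956688)∘(1665,112) = (1665·18463013505+221·112·1241956688, 1665·1241956688+112·18463013505) = (61481829427201,4135715398080)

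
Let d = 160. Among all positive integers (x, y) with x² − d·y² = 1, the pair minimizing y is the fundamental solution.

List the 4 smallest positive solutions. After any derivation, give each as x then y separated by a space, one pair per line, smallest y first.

721 57
1039681 82194
1499219281 118523691
2161873163521 170911080228

√160 → a₀=12, period (1,1,1,5,1,1,1,24); ℓ=8 even so k=7
i=0: a=12 ⇒ p=12, q=1
…
i=3: a=1 ⇒ p=38, q=3
i=4: a=5 ⇒ p=215, q=17
…
i=6: a=1 ⇒ p=468, q=37
i=7: a=1 ⇒ p=721, q=57
(x₁, y₁) = (721, 57);  721² − 160·57² = 1 ✓
k=2:  x_2 = 721·721+160·57·57 = 1039681,  y_2 = 721·57+57·721 = 82194
k=3:  x_3 = 721·1039681+160·57·82194 = 1499219281,  y_3 = 721·82194+57·1039681 = 118523691
k=4:  x_4 = 721·1499219281+160·57·118523691 = 2161873163521,  y_4 = 721·118523691+57·1499219281 = 170911080228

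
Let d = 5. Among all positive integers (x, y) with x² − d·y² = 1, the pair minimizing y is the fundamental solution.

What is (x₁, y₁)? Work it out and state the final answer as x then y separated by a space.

9 4

√5 = [2; 4, …], period ℓ=1 (odd) → k=1
step 0: (2, 1)  from 2·(1,0) + (0,1)
step 1: (9, 4)  from 4·(2,1) + (1,0)
fundamental: x₁=9, y₁=4  (since 81 − 5·16 = 1)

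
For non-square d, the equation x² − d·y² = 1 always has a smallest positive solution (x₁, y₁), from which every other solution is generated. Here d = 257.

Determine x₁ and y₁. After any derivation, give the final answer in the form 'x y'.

513 32

√257 → a₀=16, period (32); ℓ=1 odd so k=1
k=0  a_k=16  p_k/q_k = 16/1
k=1  a_k=32  p_k/q_k = 513/32
(x₁, y₁) = (513, 32);  513² − 257·32² = 1 ✓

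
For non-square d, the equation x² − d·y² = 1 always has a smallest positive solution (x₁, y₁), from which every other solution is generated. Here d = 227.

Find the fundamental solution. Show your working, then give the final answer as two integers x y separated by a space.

d=227: √d = [15; 15,30] (ℓ=2, even), read p_1/q_1
k=0  a_k=15  p_k/q_k = 15/1
k=1  a_k=15  p_k/q_k = 226/15
→ (226, 15).  Check: 226²=51076, 227·15²=51075, difference 1.

226 15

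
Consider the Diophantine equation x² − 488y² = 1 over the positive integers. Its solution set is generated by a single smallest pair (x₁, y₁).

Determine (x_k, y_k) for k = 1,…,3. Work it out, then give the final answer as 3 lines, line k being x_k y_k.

√488 → a₀=22, period (11,44); ℓ=2 even so k=1
a_0=22:  p_0=22·1+0=22,  q_0=22·0+1=1
a_1=11:  p_1=11·22+1=243,  q_1=11·1+0=11
fundamental: x₁=243, y₁=11  (since 59049 − 488·121 = 1)
n=2: (243,11)∘(243,11) = (243·243+488·11·11, 243·11+11·243) = (118097,5346)
n=3: (118097,5346)∘(243,11) = (243·118097+488·11·5346, 243·5346+11·118097) = (57394899,2598145)

243 11
118097 5346
57394899 2598145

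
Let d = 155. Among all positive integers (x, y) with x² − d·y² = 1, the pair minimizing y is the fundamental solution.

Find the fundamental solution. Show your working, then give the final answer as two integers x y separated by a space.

249 20

[12; 2,4,2,24] for √155; ℓ=4 ⇒ convergent index 3
k=0  a_k=12  p_k/q_k = 12/1
k=1  a_k=2  p_k/q_k = 25/2
k=2  a_k=4  p_k/q_k = 112/9
k=3  a_k=2  p_k/q_k = 249/20
→ (249, 20).  Check: 249²=62001, 155·20²=62000, difference 1.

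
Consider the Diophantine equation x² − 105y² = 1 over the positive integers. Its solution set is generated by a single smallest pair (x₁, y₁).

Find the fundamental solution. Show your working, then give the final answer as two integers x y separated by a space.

[10; 4,20] for √105; ℓ=2 ⇒ convergent index 1
step 0: (10, 1)  from 10·(1,0) + (0,1)
step 1: (41, 4)  from 4·(10,1) + (1,0)
(x₁, y₁) = (41, 4);  41² − 105·4² = 1 ✓

41 4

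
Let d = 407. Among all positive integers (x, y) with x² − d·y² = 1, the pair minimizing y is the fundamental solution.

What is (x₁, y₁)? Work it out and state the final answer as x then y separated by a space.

2663 132

√407 = [20; 5,1,2,1,5,40, …], period ℓ=6 (even) → k=5
k=0  a_k=20  p_k/q_k = 20/1
…
k=2  a_k=1  p_k/q_k = 121/6
…
k=4  a_k=1  p_k/q_k = 464/23
k=5  a_k=5  p_k/q_k = 2663/132
fundamental: x₁=2663, y₁=132  (since 7091569 − 407·17424 = 1)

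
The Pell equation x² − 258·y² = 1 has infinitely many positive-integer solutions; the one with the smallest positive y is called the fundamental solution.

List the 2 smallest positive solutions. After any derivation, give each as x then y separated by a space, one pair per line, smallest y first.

257 16
132097 8224

√258 → a₀=16, period (16,32); ℓ=2 even so k=1
k=0  a_k=16  p_k/q_k = 16/1
k=1  a_k=16  p_k/q_k = 257/16
→ (257, 16).  Check: 257²=66049, 258·16²=66048, difference 1.
k=2:  x_2 = 257·257+258·16·16 = 132097,  y_2 = 257·16+16·257 = 8224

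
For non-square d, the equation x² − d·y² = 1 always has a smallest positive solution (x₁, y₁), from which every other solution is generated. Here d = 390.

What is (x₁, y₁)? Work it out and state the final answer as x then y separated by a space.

79 4

d=390: √d = [19; 1,2,1,38] (ℓ=4, even), read p_3/q_3
step 0: (19, 1)  from 19·(1,0) + (0,1)
step 1: (20, 1)  from 1·(19,1) + (1,0)
step 2: (59, 3)  from 2·(20,1) + (19,1)
step 3: (79, 4)  from 1·(59,3) + (20,1)
→ (79, 4).  Check: 79²=6241, 390·4²=6240, difference 1.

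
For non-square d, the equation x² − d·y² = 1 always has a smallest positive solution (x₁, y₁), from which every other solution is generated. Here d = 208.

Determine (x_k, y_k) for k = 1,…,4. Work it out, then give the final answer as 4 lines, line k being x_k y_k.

649 45
842401 58410
1093435849 75816135
1419278889601 98409284820

√208 = [14; 2,2,1,2,2,28, …], period ℓ=6 (even) → k=5
a_0=14:  p_0=14·1+0=14,  q_0=14·0+1=1
a_1=2:  p_1=2·14+1=29,  q_1=2·1+0=2
…
a_4=2:  p_4=2·101+72=274,  q_4=2·7+5=19
a_5=2:  p_5=2·274+101=649,  q_5=2·19+7=45
fundamental: x₁=649, y₁=45  (since 421201 − 208·2025 = 1)
(649+45√208)^2 = 842401 + 58410√208
(649+45√208)^3 = 1093435849 + 75816135√208
(649+45√208)^4 = 1419278889601 + 98409284820√208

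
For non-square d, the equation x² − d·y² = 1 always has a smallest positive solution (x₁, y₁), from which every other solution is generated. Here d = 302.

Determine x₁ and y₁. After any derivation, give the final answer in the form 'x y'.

4276623 246092

√302 → a₀=17, period (2,1,1,1,4,…,1,2,34); ℓ=16 even so k=15
i=0: a=17 ⇒ p=17, q=1
…
i=3: a=1 ⇒ p=87, q=5
i=4: a=1 ⇒ p=139, q=8
i=5: a=4 ⇒ p=643, q=37
…
i=9: a=1 ⇒ p=36581, q=2105
…
i=13: a=1 ⇒ p=1042237, q=59974
i=14: a=1 ⇒ p=1617193, q=93059
i=15: a=2 ⇒ p=4276623, q=246092
(x₁, y₁) = (4276623, 246092);  4276623² − 302·246092² = 1 ✓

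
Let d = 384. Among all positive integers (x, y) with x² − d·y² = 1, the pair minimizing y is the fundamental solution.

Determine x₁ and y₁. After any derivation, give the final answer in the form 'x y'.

√384 = [19; 1,1,2,9,2,1,1,38, …], period ℓ=8 (even) → k=7
i=0: a=19 ⇒ p=19, q=1
i=1: a=1 ⇒ p=20, q=1
i=2: a=1 ⇒ p=39, q=2
…
i=4: a=9 ⇒ p=921, q=47
i=5: a=2 ⇒ p=1940, q=99
i=6: a=1 ⇒ p=2861, q=146
i=7: a=1 ⇒ p=4801, q=245
fundamental: x₁=4801, y₁=245  (since 23049601 − 384·60025 = 1)

4801 245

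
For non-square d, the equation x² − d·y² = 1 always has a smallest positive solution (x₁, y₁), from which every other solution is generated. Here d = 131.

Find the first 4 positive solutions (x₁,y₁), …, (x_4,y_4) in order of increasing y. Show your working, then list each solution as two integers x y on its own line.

d=131: √d = [11; 2,4,11,4,2,22] (ℓ=6, even), read p_5/q_5
a_0=11:  p_0=11·1+0=11,  q_0=11·0+1=1
a_1=2:  p_1=2·11+1=23,  q_1=2·1+0=2
a_2=4:  p_2=4·23+11=103,  q_2=4·2+1=9
a_3=11:  p_3=11·103+23=1156,  q_3=11·9+2=101
a_4=4:  p_4=4·1156+103=4727,  q_4=4·101+9=413
a_5=2:  p_5=2·4727+1156=10610,  q_5=2·413+101=927
(x₁, y₁) = (10610, 927);  10610² − 131·927² = 1 ✓
(x_2, y_2) = (10610·10610 + 131·927·927, 10610·927 + 927·10610) = (225144199, 19670940)
(x_3, y_3) = (10610·225144199 + 131·927·19670940, 10610·19670940 + 927·225144199) = (4777559892170, 417417345873)
(x_4, y_4) = (10610·4777559892170 + 131·927·417417345873, 10610·417417345873 + 927·4777559892170) = (101379820686703201, 8857596059754120)

10610 927
225144199 19670940
4777559892170 417417345873
101379820686703201 8857596059754120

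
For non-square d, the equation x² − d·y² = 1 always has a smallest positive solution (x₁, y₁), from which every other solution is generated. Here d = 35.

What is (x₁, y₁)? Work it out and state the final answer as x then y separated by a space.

6 1

d=35: √d = [5; 1,10] (ℓ=2, even), read p_1/q_1
a_0=5:  p_0=5·1+0=5,  q_0=5·0+1=1
a_1=1:  p_1=1·5+1=6,  q_1=1·1+0=1
→ (6, 1).  Check: 6²=36, 35·1²=35, difference 1.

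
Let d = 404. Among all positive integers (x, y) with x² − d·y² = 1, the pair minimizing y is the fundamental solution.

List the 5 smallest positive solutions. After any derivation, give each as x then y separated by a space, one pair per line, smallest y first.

[20; 10,40] for √404; ℓ=2 ⇒ convergent index 1
step 0: (20, 1)  from 20·(1,0) + (0,1)
step 1: (201, 10)  from 10·(20,1) + (1,0)
fundamental: x₁=201, y₁=10  (since 40401 − 404·100 = 1)
(x_2, y_2) = (201·201 + 404·10·10, 201·10 + 10·201) = (80801, 4020)
(x_3, y_3) = (201·80801 + 404·10·4020, 201·4020 + 10·80801) = (32481801, 1616030)
(x_4, y_4) = (201·32481801 + 404·10·1616030, 201·1616030 + 10·32481801) = (13057603201, 649640040)
(x_5, y_5) = (201·13057603201 + 404·10·649640040, 201·649640040 + 10·13057603201) = (5249124005001, 261153680050)

201 10
80801 4020
32481801 1616030
13057603201 649640040
5249124005001 261153680050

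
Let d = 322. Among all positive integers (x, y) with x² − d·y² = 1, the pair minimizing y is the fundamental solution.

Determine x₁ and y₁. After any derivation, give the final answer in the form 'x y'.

323 18

d=322: √d = [17; 1,16,1,34] (ℓ=4, even), read p_3/q_3
step 0: (17, 1)  from 17·(1,0) + (0,1)
…
step 2: (305, 17)  from 16·(18,1) + (17,1)
step 3: (323, 18)  from 1·(305,17) + (18,1)
→ (323, 18).  Check: 323²=104329, 322·18²=104328, difference 1.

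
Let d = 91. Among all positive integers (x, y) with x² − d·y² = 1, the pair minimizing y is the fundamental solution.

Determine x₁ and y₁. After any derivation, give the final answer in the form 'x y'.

√91 = [9; 1,1,5,1,5,1,1,18, …], period ℓ=8 (even) → k=7
step 0: (9, 1)  from 9·(1,0) + (0,1)
step 1: (10, 1)  from 1·(9,1) + (1,0)
step 2: (19, 2)  from 1·(10,1) + (9,1)
step 3: (105, 11)  from 5·(19,2) + (10,1)
step 4: (124, 13)  from 1·(105,11) + (19,2)
step 5: (725, 76)  from 5·(124,13) + (105,11)
step 6: (849, 89)  from 1·(725,76) + (124,13)
step 7: (1574, 165)  from 1·(849,89) + (725,76)
→ (1574, 165).  Check: 1574²=2477476, 91·165²=2477475, difference 1.

1574 165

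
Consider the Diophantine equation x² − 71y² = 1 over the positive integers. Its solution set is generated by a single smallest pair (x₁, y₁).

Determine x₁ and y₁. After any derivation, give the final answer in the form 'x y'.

3480 413

√71 → a₀=8, period (2,2,1,7,1,2,2,16); ℓ=8 even so k=7
k=0  a_k=8  p_k/q_k = 8/1
…
k=6  a_k=2  p_k/q_k = 1483/176
k=7  a_k=2  p_k/q_k = 3480/413
(x₁, y₁) = (3480, 413);  3480² − 71·413² = 1 ✓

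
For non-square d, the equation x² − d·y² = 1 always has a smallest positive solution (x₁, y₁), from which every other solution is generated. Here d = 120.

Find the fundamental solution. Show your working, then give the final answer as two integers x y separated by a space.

√120 → a₀=10, period (1,20); ℓ=2 even so k=1
a_0=10:  p_0=10·1+0=10,  q_0=10·0+1=1
a_1=1:  p_1=1·10+1=11,  q_1=1·1+0=1
fundamental: x₁=11, y₁=1  (since 121 − 120·1 = 1)

11 1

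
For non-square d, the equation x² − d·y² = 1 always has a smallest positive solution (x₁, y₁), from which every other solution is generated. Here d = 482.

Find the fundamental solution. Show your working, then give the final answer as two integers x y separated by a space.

d=482: √d = [21; 1,20,1,42] (ℓ=4, even), read p_3/q_3
step 0: (21, 1)  from 21·(1,0) + (0,1)
…
step 2: (461, 21)  from 20·(22,1) + (21,1)
step 3: (483, 22)  from 1·(461,21) + (22,1)
fundamental: x₁=483, y₁=22  (since 233289 − 482·484 = 1)

483 22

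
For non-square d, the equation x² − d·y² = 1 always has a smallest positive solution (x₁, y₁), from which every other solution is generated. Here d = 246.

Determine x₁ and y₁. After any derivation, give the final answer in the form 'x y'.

[15; 1,2,5,1,14,1,5,2,1,30] for √246; ℓ=10 ⇒ convergent index 9
i=0: a=15 ⇒ p=15, q=1
i=1: a=1 ⇒ p=16, q=1
…
i=3: a=5 ⇒ p=251, q=16
i=4: a=1 ⇒ p=298, q=19
i=5: a=14 ⇒ p=4423, q=282
i=6: a=1 ⇒ p=4721, q=301
…
i=8: a=2 ⇒ p=60777, q=3875
i=9: a=1 ⇒ p=88805, q=5662
(x₁, y₁) = (88805, 5662);  88805² − 246·5662² = 1 ✓

88805 5662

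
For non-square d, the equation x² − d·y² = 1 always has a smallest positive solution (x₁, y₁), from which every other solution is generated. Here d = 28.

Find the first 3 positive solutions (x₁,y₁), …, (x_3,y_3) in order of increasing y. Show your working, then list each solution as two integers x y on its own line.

[5; 3,2,3,10] for √28; ℓ=4 ⇒ convergent index 3
step 0: (5, 1)  from 5·(1,0) + (0,1)
…
step 2: (37, 7)  from 2·(16,3) + (5,1)
step 3: (127, 24)  from 3·(37,7) + (16,3)
→ (127, 24).  Check: 127²=16129, 28·24²=16128, difference 1.
k=2:  x_2 = 127·127+28·24·24 = 32257,  y_2 = 127·24+24·127 = 6096
k=3:  x_3 = 127·32257+28·24·6096 = 8193151,  y_3 = 127·6096+24·32257 = 1548360

127 24
32257 6096
8193151 1548360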